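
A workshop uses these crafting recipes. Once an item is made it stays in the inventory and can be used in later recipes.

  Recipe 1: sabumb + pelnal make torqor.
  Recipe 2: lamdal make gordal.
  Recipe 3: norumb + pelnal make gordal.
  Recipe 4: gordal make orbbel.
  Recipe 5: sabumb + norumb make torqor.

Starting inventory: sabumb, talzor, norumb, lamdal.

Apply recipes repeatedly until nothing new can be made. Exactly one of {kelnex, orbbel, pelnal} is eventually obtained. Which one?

orbbel

Using Recipe 2, lamdal makes gordal.
gordal → orbbel (Recipe 4).
No rule produces pelnal, and it is not given. No rule produces kelnex, and it is not given.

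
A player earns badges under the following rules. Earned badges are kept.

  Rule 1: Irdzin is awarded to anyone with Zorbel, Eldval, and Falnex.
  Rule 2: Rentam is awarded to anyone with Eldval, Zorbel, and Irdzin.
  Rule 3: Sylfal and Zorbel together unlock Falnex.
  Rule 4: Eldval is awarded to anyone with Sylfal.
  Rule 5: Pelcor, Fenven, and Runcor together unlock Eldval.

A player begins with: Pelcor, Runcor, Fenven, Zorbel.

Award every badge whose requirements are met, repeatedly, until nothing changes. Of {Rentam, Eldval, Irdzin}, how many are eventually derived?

With Pelcor, Fenven, and Runcor, Eldval is earned (Rule 5).
Rentam would need Eldval, Zorbel, and Irdzin (Rule 2), but Irdzin is never earned.
Eldval: reached.
Irdzin would need Zorbel, Eldval, and Falnex (Rule 1), but Falnex is never earned.
Reached: Eldval — 1 of the 3.

1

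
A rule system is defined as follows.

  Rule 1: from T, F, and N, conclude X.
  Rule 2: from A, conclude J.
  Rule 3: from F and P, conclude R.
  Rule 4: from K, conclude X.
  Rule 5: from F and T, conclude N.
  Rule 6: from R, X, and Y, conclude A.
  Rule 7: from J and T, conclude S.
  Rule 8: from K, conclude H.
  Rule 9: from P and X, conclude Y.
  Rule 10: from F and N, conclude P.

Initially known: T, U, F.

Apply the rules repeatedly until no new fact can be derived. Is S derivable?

From F and T, Rule 5 gives N.
From T, F, and N, Rule 1 gives X.
F and N hold, so P follows (Rule 10).
From F and P, Rule 3 gives R.
P and X hold, so Y follows (Rule 9).
From R, X, and Y, Rule 6 gives A.
A holds, so J follows (Rule 2).
J and T hold, so S follows (Rule 7).

Yes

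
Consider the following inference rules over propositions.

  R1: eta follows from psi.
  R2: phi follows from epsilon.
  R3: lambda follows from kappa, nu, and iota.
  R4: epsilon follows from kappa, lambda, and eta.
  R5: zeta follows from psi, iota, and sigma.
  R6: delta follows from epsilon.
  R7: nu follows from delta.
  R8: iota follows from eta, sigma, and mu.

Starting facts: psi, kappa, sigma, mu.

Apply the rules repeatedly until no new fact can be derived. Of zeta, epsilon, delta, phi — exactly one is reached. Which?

psi holds, so eta follows (R1).
From eta, sigma, and mu, R8 gives iota.
From psi, iota, and sigma, R5 gives zeta.
epsilon would need kappa, lambda, and eta (R4), but lambda is never established. phi would need epsilon (R2), but epsilon is never established. delta would need epsilon (R6), but epsilon is never established.

zeta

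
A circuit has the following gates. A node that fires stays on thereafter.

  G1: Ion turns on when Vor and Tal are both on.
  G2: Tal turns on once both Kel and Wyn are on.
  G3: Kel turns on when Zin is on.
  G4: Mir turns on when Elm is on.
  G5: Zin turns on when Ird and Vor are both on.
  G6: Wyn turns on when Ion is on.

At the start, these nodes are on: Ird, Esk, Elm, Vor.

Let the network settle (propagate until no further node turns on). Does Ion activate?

No

Ion would need Vor and Tal (G1), but Tal never turns on.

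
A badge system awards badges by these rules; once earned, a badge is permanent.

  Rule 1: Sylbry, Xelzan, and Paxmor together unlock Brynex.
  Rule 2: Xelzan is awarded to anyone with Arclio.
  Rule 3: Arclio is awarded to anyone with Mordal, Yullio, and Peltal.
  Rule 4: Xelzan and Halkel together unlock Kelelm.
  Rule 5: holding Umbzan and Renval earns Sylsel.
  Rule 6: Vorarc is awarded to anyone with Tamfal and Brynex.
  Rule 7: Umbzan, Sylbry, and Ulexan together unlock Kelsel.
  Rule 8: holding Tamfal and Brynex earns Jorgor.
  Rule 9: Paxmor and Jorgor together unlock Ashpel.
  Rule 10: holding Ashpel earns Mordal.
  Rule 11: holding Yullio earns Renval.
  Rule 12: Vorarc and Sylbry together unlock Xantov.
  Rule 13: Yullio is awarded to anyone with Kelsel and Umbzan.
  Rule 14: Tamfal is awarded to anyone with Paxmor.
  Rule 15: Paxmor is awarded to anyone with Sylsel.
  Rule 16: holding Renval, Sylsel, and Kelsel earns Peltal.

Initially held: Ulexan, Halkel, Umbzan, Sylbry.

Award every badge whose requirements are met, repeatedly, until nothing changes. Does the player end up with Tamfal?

With Umbzan, Sylbry, and Ulexan, Kelsel is earned (Rule 7).
With Kelsel and Umbzan, Yullio is earned (Rule 13).
With Yullio, Renval is earned (Rule 11).
With Umbzan and Renval, Sylsel is earned (Rule 5).
With Sylsel, Paxmor is earned (Rule 15).
With Paxmor, Tamfal is earned (Rule 14).

Yes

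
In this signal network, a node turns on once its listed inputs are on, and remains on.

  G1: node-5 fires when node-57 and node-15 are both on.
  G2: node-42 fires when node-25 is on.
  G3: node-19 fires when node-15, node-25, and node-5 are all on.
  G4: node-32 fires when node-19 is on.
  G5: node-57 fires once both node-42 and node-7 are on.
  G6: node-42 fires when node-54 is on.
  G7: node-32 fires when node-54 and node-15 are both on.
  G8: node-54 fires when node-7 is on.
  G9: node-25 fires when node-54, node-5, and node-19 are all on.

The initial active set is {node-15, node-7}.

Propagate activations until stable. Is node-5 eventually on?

G8: node-7 on → node-54 on.
node-54 is on, so node-42 fires (G6).
node-42 and node-7 are on, so node-57 fires (G5).
G1: node-57 and node-15 on → node-5 on.

Yes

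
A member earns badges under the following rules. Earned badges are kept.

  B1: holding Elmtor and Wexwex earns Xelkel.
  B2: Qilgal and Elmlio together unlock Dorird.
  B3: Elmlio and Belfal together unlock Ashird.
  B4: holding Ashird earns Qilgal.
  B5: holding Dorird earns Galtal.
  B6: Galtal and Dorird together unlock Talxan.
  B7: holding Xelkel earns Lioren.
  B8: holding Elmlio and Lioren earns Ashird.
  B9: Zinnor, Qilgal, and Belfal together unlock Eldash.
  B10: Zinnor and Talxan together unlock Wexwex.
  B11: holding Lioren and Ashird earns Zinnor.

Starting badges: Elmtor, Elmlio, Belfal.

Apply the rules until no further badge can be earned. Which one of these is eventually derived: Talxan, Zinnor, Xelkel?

Talxan

With Elmlio and Belfal, Ashird is earned (B3).
With Ashird, Qilgal is earned (B4).
With Qilgal and Elmlio, Dorird is earned (B2).
With Dorird, Galtal is earned (B5).
With Galtal and Dorird, Talxan is earned (B6).
Zinnor would need Lioren and Ashird (B11), but Lioren is never earned. Xelkel would need Elmtor and Wexwex (B1), but Wexwex is never earned.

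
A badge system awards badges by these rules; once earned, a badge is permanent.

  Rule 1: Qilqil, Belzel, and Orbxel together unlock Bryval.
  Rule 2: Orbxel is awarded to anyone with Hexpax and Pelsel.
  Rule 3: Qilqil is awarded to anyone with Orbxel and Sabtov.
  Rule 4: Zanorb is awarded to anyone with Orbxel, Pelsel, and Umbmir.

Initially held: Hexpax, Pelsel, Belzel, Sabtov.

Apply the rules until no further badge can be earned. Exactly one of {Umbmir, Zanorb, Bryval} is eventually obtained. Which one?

Bryval

With Hexpax and Pelsel, Orbxel is earned (Rule 2).
With Orbxel and Sabtov, Qilqil is earned (Rule 3).
With Qilqil, Belzel, and Orbxel, Bryval is earned (Rule 1).
Zanorb would need Orbxel, Pelsel, and Umbmir (Rule 4), but Umbmir is never earned. No rule produces Umbmir, and it is not given.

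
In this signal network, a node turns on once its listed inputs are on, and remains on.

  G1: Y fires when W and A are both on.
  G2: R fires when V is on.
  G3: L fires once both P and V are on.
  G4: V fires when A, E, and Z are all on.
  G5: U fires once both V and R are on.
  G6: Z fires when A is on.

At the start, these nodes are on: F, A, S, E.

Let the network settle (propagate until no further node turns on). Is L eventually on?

No

L would need P and V (G3), but P never turns on.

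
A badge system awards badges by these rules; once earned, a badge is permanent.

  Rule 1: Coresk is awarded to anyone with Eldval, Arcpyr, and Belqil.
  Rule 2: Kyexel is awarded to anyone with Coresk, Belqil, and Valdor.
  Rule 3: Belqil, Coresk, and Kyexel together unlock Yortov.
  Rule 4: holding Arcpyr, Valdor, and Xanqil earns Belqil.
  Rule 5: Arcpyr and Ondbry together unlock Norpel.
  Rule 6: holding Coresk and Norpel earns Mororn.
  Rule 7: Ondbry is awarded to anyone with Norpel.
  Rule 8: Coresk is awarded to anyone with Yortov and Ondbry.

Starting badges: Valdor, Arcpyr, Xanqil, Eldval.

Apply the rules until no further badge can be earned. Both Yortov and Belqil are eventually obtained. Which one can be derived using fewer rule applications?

Belqil

Belqil: With Arcpyr, Valdor, and Xanqil, Belqil is earned (Rule 4). [1 rule application]
Yortov: With Arcpyr, Valdor, and Xanqil, Belqil is earned (Rule 4). With Eldval, Arcpyr, and Belqil, Coresk is earned (Rule 1). With Coresk, Belqil, and Valdor, Kyexel is earned (Rule 2). With Belqil, Coresk, and Kyexel, Yortov is earned (Rule 3). [4 rule applications]
Belqil needs fewer.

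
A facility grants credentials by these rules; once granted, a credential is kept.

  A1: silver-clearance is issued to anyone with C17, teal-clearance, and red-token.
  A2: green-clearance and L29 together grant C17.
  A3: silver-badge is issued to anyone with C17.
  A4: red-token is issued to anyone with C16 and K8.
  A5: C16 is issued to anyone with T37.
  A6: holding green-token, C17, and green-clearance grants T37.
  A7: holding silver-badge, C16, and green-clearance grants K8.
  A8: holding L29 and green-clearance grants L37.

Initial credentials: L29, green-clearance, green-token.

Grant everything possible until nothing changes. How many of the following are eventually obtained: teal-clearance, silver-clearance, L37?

Holding L29 and green-clearance grants L37 (A8).
No rule produces teal-clearance, and it is not given.
silver-clearance would need C17, teal-clearance, and red-token (A1), but teal-clearance is never granted.
L37: reached.
Reached: L37 — 1 of the 3.

1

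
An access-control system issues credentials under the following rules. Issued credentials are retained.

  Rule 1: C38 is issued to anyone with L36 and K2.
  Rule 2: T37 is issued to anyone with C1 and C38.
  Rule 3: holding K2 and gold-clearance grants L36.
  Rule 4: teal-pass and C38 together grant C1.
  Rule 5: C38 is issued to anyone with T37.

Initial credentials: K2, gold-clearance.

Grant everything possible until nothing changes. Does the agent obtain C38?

Holding K2 and gold-clearance grants L36 (Rule 3).
Holding L36 and K2 grants C38 (Rule 1).

Yes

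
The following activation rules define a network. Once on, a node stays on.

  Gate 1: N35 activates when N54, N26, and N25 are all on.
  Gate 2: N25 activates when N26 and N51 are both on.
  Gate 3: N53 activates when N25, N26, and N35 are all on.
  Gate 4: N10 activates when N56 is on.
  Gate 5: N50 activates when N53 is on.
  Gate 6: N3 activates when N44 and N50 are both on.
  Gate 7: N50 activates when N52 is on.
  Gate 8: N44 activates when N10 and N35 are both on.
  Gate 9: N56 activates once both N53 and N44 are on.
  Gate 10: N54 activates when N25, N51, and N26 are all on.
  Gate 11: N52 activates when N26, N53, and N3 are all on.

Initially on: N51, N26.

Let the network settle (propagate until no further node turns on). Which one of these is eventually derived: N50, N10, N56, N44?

N26 and N51 are on, so N25 activates (Gate 2).
Gate 10: N25, N51, and N26 on → N54 on.
N54, N26, and N25 are on, so N35 activates (Gate 1).
N25, N26, and N35 are on, so N53 activates (Gate 3).
Gate 5: N53 on → N50 on.
N56 would need N53 and N44 (Gate 9), but N44 never turns on. N10 would need N56 (Gate 4), but N56 never turns on. N44 would need N10 and N35 (Gate 8), but N10 never turns on.

N50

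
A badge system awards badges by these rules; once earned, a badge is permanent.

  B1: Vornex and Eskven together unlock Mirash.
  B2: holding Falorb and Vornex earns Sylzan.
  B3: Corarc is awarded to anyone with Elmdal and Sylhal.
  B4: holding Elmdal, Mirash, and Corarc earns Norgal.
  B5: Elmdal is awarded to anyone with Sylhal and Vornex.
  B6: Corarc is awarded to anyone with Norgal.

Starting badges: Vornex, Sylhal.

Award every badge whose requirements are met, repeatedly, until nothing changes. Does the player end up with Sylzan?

No

Sylzan would need Falorb and Vornex (B2), but Falorb is never earned.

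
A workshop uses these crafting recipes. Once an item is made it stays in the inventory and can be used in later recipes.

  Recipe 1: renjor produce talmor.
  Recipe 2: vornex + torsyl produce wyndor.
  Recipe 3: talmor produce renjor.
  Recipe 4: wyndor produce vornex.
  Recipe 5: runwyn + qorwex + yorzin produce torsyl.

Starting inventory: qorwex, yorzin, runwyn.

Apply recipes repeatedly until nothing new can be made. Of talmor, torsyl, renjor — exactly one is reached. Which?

runwyn + qorwex + yorzin → torsyl (Recipe 5).
renjor would need talmor (Recipe 3), but talmor is never obtained. talmor would need renjor (Recipe 1), but renjor is never obtained.

torsyl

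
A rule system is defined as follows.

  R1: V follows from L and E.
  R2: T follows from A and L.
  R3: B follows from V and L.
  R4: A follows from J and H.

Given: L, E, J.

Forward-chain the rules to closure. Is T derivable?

T would need A and L (R2), but A is never established.

No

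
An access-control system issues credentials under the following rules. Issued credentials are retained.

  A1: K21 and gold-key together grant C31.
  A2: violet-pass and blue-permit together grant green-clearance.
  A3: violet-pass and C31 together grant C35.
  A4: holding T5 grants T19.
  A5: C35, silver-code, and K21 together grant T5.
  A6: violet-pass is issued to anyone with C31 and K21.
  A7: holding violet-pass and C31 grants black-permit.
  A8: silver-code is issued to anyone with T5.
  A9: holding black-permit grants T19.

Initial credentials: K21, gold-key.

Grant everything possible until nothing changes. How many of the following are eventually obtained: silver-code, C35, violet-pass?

2

Holding K21 and gold-key grants C31 (A1).
Holding C31 and K21 grants violet-pass (A6).
Holding violet-pass and C31 grants C35 (A3).
silver-code would need T5 (A8), but T5 is never granted.
C35: reached.
violet-pass: reached.
Reached: C35 and violet-pass — 2 of the 3.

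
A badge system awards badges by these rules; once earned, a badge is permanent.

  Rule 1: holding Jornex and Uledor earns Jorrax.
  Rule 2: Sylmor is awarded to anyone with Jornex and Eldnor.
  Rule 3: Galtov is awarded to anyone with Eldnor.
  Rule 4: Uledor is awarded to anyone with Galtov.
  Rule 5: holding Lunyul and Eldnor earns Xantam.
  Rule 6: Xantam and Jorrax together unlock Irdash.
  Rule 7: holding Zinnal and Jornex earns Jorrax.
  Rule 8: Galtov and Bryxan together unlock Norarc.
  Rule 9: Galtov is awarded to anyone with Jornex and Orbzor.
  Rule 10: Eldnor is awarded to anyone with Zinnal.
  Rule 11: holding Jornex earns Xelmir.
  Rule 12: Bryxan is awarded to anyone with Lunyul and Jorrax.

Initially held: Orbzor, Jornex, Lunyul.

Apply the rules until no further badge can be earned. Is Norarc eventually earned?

Yes

With Jornex and Orbzor, Galtov is earned (Rule 9).
With Galtov, Uledor is earned (Rule 4).
With Jornex and Uledor, Jorrax is earned (Rule 1).
With Lunyul and Jorrax, Bryxan is earned (Rule 12).
With Galtov and Bryxan, Norarc is earned (Rule 8).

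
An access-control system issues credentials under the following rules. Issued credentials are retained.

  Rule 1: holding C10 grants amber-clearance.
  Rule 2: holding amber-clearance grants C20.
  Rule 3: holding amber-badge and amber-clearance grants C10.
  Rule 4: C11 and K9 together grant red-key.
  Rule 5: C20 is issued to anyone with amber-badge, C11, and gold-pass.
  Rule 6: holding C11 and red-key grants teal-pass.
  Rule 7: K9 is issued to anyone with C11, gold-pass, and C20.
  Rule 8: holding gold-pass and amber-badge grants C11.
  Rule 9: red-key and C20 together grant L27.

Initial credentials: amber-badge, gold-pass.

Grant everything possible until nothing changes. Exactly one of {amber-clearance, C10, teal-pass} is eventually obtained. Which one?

teal-pass

Holding gold-pass and amber-badge grants C11 (Rule 8).
Holding amber-badge, C11, and gold-pass grants C20 (Rule 5).
Holding C11, gold-pass, and C20 grants K9 (Rule 7).
Holding C11 and K9 grants red-key (Rule 4).
Holding C11 and red-key grants teal-pass (Rule 6).
amber-clearance would need C10 (Rule 1), but C10 is never granted. C10 would need amber-badge and amber-clearance (Rule 3), but amber-clearance is never granted.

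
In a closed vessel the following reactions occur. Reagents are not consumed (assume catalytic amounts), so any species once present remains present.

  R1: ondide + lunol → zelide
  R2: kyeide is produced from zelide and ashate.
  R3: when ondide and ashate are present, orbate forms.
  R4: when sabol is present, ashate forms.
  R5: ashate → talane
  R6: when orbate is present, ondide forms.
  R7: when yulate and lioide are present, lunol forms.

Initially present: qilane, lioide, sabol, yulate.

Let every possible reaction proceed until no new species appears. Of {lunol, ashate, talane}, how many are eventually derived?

3

sabol present → ashate forms (R4).
yulate and lioide present → lunol forms (R7).
ashate present → talane forms (R5).
lunol: reached.
ashate: reached.
talane: reached.
All 3 are reached.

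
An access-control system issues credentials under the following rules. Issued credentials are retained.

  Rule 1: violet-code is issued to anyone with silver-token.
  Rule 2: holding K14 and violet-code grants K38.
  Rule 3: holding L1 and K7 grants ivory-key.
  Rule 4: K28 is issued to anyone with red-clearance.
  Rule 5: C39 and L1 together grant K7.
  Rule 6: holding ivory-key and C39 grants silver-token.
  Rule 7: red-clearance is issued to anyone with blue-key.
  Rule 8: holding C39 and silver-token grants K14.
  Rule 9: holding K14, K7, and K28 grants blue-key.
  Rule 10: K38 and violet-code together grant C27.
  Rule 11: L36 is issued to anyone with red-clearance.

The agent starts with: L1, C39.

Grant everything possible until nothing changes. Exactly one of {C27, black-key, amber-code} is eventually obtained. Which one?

C27

Holding C39 and L1 grants K7 (Rule 5).
Holding L1 and K7 grants ivory-key (Rule 3).
Holding ivory-key and C39 grants silver-token (Rule 6).
Holding C39 and silver-token grants K14 (Rule 8).
Holding silver-token grants violet-code (Rule 1).
Holding K14 and violet-code grants K38 (Rule 2).
Holding K38 and violet-code grants C27 (Rule 10).
No rule produces amber-code, and it is not given. No rule produces black-key, and it is not given.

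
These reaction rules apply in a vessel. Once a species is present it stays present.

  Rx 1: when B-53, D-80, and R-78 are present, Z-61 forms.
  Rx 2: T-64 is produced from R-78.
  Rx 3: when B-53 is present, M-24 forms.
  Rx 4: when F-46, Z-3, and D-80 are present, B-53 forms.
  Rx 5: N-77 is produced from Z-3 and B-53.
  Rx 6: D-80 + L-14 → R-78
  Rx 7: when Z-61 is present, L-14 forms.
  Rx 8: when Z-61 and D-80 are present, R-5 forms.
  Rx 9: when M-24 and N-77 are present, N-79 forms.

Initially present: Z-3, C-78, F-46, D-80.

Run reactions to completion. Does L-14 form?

No

L-14 would need Z-61 (Rx 7), but Z-61 never forms.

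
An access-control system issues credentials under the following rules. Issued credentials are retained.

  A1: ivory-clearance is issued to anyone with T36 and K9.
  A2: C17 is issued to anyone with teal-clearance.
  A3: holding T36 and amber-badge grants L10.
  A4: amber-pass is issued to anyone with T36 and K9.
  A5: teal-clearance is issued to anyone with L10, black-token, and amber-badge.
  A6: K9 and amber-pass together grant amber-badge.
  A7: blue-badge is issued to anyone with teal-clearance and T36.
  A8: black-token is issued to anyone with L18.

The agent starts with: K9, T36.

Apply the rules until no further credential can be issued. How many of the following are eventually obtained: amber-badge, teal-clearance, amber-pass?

2

Holding T36 and K9 grants amber-pass (A4).
Holding K9 and amber-pass grants amber-badge (A6).
amber-badge: reached.
teal-clearance would need L10, black-token, and amber-badge (A5), but black-token is never granted.
amber-pass: reached.
Reached: amber-badge and amber-pass — 2 of the 3.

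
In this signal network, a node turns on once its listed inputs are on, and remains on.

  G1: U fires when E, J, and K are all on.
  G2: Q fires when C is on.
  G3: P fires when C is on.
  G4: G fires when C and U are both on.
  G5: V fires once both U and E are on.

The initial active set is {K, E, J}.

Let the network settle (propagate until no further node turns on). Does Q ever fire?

No

Q would need C (G2), but C never turns on.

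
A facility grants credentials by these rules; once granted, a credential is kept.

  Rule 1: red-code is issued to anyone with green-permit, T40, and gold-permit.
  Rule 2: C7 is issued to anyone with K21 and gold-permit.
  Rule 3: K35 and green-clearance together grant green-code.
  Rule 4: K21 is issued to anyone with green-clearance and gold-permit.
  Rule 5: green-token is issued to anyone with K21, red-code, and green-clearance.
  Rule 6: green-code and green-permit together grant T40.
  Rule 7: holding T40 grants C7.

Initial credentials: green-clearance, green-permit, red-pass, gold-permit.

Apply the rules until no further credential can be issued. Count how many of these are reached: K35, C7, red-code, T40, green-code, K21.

Holding green-clearance and gold-permit grants K21 (Rule 4).
Holding K21 and gold-permit grants C7 (Rule 2).
No rule produces K35, and it is not given.
C7: reached.
red-code would need green-permit, T40, and gold-permit (Rule 1), but T40 is never granted.
T40 would need green-code and green-permit (Rule 6), but green-code is never granted.
green-code would need K35 and green-clearance (Rule 3), but K35 is never granted.
K21: reached.
Reached: C7 and K21 — 2 of the 6.

2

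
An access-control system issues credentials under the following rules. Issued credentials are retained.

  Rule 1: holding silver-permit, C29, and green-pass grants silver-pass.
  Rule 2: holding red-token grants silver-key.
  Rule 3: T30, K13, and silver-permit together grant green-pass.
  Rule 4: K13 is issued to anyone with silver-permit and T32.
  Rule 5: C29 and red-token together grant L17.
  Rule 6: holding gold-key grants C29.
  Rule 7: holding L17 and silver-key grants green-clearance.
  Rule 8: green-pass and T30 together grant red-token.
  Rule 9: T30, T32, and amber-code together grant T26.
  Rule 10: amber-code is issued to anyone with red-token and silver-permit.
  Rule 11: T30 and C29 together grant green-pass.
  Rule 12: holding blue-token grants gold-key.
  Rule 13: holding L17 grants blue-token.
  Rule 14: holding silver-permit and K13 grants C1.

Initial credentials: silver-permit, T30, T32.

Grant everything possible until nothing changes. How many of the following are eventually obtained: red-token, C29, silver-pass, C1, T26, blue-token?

3

Holding silver-permit and T32 grants K13 (Rule 4).
Holding T30, K13, and silver-permit grants green-pass (Rule 3).
Holding silver-permit and K13 grants C1 (Rule 14).
Holding green-pass and T30 grants red-token (Rule 8).
Holding red-token and silver-permit grants amber-code (Rule 10).
Holding T30, T32, and amber-code grants T26 (Rule 9).
red-token: reached.
C29 would need gold-key (Rule 6), but gold-key is never granted.
silver-pass would need silver-permit, C29, and green-pass (Rule 1), but C29 is never granted.
C1: reached.
T26: reached.
blue-token would need L17 (Rule 13), but L17 is never granted.
Reached: red-token, C1, and T26 — 3 of the 6.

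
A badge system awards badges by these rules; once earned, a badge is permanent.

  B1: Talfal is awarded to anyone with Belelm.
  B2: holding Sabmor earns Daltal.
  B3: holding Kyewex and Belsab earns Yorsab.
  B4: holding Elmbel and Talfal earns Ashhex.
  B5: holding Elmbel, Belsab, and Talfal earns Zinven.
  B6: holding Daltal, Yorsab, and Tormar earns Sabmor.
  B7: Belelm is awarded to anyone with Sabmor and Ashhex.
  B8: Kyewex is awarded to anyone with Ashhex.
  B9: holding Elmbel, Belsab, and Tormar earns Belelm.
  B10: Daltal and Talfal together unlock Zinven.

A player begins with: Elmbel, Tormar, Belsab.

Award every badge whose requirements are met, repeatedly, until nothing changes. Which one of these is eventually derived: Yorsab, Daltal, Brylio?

Yorsab

With Elmbel, Belsab, and Tormar, Belelm is earned (B9).
With Belelm, Talfal is earned (B1).
With Elmbel and Talfal, Ashhex is earned (B4).
With Ashhex, Kyewex is earned (B8).
With Kyewex and Belsab, Yorsab is earned (B3).
No rule produces Brylio, and it is not given. Daltal would need Sabmor (B2), but Sabmor is never earned.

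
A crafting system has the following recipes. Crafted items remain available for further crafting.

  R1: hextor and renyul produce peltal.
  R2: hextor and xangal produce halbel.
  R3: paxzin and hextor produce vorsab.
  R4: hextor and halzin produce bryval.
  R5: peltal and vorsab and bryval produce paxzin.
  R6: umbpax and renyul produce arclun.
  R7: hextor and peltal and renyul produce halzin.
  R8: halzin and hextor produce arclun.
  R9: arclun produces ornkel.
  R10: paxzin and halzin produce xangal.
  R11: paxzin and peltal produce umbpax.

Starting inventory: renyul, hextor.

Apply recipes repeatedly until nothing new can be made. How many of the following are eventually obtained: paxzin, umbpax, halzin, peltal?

2

hextor and renyul → peltal (R1).
hextor and peltal and renyul → halzin (R7).
paxzin would need peltal, vorsab, and bryval (R5), but vorsab is never obtained.
umbpax would need paxzin and peltal (R11), but paxzin is never obtained.
halzin: reached.
peltal: reached.
Reached: halzin and peltal — 2 of the 4.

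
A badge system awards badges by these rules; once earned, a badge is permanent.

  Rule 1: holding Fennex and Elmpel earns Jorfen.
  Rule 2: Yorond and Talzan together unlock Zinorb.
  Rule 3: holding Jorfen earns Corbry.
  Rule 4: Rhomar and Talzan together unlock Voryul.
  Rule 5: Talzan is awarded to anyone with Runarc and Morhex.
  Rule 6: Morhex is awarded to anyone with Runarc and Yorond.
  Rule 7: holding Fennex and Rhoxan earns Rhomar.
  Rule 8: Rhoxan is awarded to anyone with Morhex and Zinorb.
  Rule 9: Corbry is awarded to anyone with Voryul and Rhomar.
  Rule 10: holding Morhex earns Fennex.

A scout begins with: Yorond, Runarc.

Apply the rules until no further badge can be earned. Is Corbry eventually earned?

With Runarc and Yorond, Morhex is earned (Rule 6).
With Runarc and Morhex, Talzan is earned (Rule 5).
With Morhex, Fennex is earned (Rule 10).
With Yorond and Talzan, Zinorb is earned (Rule 2).
With Morhex and Zinorb, Rhoxan is earned (Rule 8).
With Fennex and Rhoxan, Rhomar is earned (Rule 7).
With Rhomar and Talzan, Voryul is earned (Rule 4).
With Voryul and Rhomar, Corbry is earned (Rule 9).

Yes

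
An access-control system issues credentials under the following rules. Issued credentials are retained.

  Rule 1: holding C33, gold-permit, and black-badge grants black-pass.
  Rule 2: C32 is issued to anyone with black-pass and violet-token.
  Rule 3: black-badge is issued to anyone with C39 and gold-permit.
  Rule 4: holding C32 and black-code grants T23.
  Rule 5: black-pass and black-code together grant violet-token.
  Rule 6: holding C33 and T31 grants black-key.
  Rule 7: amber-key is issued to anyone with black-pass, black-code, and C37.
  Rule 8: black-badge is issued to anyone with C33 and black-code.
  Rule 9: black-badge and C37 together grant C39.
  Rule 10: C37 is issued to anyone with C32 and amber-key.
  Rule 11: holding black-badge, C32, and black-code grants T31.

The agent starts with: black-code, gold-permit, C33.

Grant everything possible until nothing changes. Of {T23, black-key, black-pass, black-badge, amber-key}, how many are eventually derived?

Holding C33 and black-code grants black-badge (Rule 8).
Holding C33, gold-permit, and black-badge grants black-pass (Rule 1).
Holding black-pass and black-code grants violet-token (Rule 5).
Holding black-pass and violet-token grants C32 (Rule 2).
Holding C32 and black-code grants T23 (Rule 4).
Holding black-badge, C32, and black-code grants T31 (Rule 11).
Holding C33 and T31 grants black-key (Rule 6).
T23: reached.
black-key: reached.
black-pass: reached.
black-badge: reached.
amber-key would need black-pass, black-code, and C37 (Rule 7), but C37 is never granted.
Reached: T23, black-key, black-pass, and black-badge — 4 of the 5.

4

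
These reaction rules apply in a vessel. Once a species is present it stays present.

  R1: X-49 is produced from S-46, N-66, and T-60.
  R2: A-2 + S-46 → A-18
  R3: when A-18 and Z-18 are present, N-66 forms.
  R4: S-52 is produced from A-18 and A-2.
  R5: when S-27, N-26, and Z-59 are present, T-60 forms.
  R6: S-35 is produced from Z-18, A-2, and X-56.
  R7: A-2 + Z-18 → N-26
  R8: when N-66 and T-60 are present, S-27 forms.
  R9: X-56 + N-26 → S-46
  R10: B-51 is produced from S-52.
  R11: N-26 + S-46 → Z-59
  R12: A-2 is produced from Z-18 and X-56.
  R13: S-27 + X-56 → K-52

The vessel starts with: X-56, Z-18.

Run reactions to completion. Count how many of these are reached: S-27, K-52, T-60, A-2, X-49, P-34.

Z-18 and X-56 present → A-2 forms (R12).
S-27 would need N-66 and T-60 (R8), but T-60 never forms.
K-52 would need S-27 and X-56 (R13), but S-27 never forms.
T-60 would need S-27, N-26, and Z-59 (R5), but S-27 never forms.
A-2: reached.
X-49 would need S-46, N-66, and T-60 (R1), but T-60 never forms.
No rule produces P-34, and it is not given.
Reached: A-2 — 1 of the 6.

1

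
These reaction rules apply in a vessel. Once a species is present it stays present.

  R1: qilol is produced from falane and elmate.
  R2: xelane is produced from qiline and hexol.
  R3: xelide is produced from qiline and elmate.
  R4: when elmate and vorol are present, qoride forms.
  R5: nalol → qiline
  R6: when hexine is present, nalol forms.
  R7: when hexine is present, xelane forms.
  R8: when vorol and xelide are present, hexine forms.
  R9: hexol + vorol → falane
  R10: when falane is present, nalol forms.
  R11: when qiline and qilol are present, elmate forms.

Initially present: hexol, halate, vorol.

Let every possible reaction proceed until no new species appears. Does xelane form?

Yes

hexol and vorol present → falane forms (R9).
falane present → nalol forms (R10).
nalol present → qiline forms (R5).
qiline and hexol present → xelane forms (R2).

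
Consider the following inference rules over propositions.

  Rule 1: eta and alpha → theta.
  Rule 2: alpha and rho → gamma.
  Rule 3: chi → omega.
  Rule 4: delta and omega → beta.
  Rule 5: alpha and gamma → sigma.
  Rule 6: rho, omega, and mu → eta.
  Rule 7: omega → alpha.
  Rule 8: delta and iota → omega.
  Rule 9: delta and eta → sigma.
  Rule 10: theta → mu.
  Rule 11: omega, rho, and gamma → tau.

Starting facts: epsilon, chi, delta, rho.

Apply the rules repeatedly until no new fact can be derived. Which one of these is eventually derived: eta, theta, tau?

tau

chi holds, so omega follows (Rule 3).
From omega, Rule 7 gives alpha.
alpha and rho hold, so gamma follows (Rule 2).
From omega, rho, and gamma, Rule 11 gives tau.
theta would need eta and alpha (Rule 1), but eta is never established. eta would need rho, omega, and mu (Rule 6), but mu is never established.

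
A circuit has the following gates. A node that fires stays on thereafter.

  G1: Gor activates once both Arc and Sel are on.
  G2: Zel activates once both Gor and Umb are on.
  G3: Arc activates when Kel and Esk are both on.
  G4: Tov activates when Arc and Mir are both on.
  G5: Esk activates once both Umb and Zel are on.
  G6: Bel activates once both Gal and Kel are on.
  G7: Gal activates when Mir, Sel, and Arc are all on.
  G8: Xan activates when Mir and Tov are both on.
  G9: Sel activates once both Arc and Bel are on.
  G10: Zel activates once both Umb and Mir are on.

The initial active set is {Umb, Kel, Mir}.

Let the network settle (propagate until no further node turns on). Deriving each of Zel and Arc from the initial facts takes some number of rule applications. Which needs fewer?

Zel

Zel: G10: Umb and Mir on → Zel on. [1 rule application]
Arc: G10: Umb and Mir on → Zel on. Umb and Zel are on, so Esk activates (G5). Kel and Esk are on, so Arc activates (G3). [3 rule applications]
Zel needs fewer.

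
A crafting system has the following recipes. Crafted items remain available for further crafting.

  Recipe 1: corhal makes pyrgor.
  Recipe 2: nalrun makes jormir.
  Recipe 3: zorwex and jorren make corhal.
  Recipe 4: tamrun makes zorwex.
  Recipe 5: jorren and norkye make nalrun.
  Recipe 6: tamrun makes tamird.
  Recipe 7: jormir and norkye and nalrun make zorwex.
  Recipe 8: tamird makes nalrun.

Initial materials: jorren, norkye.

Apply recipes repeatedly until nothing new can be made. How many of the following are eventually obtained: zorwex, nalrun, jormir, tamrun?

3

Using Recipe 5, jorren and norkye make nalrun.
nalrun → jormir (Recipe 2).
jormir and norkye and nalrun → zorwex (Recipe 7).
zorwex: reached.
nalrun: reached.
jormir: reached.
No rule produces tamrun, and it is not given.
Reached: zorwex, nalrun, and jormir — 3 of the 4.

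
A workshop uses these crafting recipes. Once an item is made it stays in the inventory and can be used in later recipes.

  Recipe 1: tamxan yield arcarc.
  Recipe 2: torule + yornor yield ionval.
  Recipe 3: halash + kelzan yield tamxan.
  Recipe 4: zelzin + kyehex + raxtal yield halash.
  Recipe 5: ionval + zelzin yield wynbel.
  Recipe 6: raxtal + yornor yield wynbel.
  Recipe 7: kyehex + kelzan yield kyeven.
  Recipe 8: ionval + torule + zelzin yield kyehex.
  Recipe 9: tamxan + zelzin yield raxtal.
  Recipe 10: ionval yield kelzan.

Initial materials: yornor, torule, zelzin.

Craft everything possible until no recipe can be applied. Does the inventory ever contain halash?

halash would need zelzin, kyehex, and raxtal (Recipe 4), but raxtal is never obtained.

No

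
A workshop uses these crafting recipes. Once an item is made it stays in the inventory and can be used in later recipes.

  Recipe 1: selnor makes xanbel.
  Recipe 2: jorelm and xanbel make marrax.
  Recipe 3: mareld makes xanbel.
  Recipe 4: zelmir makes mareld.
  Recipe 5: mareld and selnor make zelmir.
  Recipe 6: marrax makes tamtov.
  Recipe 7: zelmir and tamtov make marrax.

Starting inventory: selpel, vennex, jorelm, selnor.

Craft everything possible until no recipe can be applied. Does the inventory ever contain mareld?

No

mareld would need zelmir (Recipe 4), but zelmir is never obtained.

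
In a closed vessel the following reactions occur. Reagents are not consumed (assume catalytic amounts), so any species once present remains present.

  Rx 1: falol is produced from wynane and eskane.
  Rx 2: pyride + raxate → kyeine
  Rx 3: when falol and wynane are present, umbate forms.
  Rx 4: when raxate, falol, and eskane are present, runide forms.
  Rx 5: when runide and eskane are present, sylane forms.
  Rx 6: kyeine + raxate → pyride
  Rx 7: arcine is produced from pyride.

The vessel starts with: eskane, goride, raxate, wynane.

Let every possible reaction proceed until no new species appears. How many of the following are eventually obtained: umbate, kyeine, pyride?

wynane and eskane present → falol forms (Rx 1).
falol and wynane present → umbate forms (Rx 3).
umbate: reached.
kyeine would need pyride and raxate (Rx 2), but pyride never forms.
pyride would need kyeine and raxate (Rx 6), but kyeine never forms.
Reached: umbate — 1 of the 3.

1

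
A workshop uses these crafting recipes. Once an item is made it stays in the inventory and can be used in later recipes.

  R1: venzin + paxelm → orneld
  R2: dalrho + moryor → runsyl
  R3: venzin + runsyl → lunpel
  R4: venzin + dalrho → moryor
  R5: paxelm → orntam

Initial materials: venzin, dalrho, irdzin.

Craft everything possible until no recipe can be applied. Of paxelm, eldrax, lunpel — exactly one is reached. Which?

venzin + dalrho → moryor (R4).
Using R2, dalrho and moryor make runsyl.
Using R3, venzin and runsyl make lunpel.
No rule produces paxelm, and it is not given. No rule produces eldrax, and it is not given.

lunpel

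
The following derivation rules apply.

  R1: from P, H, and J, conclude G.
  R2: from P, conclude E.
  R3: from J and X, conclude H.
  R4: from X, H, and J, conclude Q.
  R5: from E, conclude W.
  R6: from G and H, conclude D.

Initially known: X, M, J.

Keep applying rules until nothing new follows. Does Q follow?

From J and X, R3 gives H.
From X, H, and J, R4 gives Q.

Yes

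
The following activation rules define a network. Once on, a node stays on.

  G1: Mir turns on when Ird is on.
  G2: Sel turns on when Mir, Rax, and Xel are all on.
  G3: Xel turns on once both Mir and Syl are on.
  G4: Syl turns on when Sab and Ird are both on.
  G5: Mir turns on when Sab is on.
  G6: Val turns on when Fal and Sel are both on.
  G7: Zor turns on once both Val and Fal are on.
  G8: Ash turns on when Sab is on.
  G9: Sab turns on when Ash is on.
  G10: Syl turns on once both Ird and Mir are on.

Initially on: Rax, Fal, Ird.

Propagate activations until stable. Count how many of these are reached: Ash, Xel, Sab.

G1: Ird on → Mir on.
Ird and Mir are on, so Syl turns on (G10).
Mir and Syl are on, so Xel turns on (G3).
Ash would need Sab (G8), but Sab never turns on.
Xel: reached.
Sab would need Ash (G9), but Ash never turns on.
Reached: Xel — 1 of the 3.

1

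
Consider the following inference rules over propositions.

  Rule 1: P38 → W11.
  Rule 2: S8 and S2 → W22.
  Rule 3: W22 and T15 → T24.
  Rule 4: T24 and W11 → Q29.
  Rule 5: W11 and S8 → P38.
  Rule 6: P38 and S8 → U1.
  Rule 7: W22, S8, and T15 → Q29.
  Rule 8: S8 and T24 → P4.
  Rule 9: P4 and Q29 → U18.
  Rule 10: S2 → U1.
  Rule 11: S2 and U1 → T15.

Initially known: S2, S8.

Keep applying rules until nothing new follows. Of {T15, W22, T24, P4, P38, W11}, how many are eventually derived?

4

From S8 and S2, Rule 2 gives W22.
S2 holds, so U1 follows (Rule 10).
S2 and U1 hold, so T15 follows (Rule 11).
From W22 and T15, Rule 3 gives T24.
From S8 and T24, Rule 8 gives P4.
T15: reached.
W22: reached.
T24: reached.
P4: reached.
P38 would need W11 and S8 (Rule 5), but W11 is never established.
W11 would need P38 (Rule 1), but P38 is never established.
Reached: T15, W22, T24, and P4 — 4 of the 6.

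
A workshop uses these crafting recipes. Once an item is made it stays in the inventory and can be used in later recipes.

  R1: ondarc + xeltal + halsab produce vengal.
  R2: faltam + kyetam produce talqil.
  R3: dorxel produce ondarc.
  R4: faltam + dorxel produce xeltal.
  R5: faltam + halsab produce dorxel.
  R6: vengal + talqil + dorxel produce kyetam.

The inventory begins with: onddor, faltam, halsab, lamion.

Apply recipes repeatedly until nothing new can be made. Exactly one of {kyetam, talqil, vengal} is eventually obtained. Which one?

vengal

Using R5, faltam and halsab make dorxel.
faltam + dorxel → xeltal (R4).
dorxel → ondarc (R3).
Using R1, ondarc, xeltal, and halsab make vengal.
talqil would need faltam and kyetam (R2), but kyetam is never obtained. kyetam would need vengal, talqil, and dorxel (R6), but talqil is never obtained.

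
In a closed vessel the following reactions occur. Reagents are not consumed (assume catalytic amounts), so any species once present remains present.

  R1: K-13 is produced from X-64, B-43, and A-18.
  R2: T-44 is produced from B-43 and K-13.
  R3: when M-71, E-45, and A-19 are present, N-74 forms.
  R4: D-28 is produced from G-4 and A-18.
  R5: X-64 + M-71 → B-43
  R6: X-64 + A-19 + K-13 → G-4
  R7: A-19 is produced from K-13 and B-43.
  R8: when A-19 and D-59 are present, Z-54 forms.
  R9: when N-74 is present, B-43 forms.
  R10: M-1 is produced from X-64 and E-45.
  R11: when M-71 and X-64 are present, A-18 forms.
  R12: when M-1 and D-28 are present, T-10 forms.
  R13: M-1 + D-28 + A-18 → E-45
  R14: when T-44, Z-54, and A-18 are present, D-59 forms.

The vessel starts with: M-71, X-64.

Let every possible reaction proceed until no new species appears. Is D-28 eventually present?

Yes

X-64 and M-71 present → B-43 forms (R5).
M-71 and X-64 present → A-18 forms (R11).
X-64, B-43, and A-18 present → K-13 forms (R1).
K-13 and B-43 present → A-19 forms (R7).
X-64, A-19, and K-13 present → G-4 forms (R6).
G-4 and A-18 present → D-28 forms (R4).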